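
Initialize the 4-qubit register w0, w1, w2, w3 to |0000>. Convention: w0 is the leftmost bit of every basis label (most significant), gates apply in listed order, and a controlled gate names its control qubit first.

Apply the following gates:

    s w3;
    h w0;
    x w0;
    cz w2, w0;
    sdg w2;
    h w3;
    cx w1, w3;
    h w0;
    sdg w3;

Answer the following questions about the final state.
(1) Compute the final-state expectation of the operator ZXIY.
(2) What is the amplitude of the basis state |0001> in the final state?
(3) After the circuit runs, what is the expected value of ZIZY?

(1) The expectation value of ZXIY is 0.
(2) The final state's coefficient on |0001> equals -sqrt(2)*I/2.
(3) The observable ZIZY averages to -1.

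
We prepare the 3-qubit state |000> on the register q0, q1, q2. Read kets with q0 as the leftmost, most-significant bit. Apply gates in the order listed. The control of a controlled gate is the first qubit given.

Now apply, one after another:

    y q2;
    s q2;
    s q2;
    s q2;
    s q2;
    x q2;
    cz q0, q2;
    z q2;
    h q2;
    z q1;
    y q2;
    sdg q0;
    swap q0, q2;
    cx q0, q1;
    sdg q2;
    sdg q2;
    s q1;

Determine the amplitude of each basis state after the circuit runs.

The final amplitudes are sqrt(2)/2 on |000>, -sqrt(2)*I/2 on |110>, and 0 on every other basis state.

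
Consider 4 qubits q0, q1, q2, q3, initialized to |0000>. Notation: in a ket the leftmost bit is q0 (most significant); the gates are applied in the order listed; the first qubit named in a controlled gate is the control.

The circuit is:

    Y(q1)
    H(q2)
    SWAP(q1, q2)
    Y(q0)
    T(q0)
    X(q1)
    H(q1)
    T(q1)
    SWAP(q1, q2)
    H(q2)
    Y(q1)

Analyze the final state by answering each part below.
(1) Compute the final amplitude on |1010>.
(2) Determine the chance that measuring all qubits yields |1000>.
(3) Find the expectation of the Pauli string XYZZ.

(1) |1010> carries amplitude sqrt(2)*exp(3*I*pi/4)/2 in the final state.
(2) The probability of measuring |1000> is 1/2.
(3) The expectation value of XYZZ is 0.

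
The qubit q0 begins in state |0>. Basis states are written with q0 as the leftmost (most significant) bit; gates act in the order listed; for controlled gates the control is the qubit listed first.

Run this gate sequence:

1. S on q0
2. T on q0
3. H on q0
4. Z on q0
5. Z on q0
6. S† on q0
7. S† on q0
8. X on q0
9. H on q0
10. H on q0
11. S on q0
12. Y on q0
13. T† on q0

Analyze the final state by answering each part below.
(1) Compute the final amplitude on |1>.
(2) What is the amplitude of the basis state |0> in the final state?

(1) The amplitude on |1> is -sqrt(2)*exp(I*pi/4)/2.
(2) The final state's coefficient on |0> equals sqrt(2)/2.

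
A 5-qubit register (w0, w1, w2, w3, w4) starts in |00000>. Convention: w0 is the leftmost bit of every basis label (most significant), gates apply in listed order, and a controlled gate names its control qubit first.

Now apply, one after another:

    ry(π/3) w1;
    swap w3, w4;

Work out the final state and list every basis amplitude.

The resulting statevector has amplitude sqrt(3)/2 on |00000>, 1/2 on |01000>, and 0 on every other basis state.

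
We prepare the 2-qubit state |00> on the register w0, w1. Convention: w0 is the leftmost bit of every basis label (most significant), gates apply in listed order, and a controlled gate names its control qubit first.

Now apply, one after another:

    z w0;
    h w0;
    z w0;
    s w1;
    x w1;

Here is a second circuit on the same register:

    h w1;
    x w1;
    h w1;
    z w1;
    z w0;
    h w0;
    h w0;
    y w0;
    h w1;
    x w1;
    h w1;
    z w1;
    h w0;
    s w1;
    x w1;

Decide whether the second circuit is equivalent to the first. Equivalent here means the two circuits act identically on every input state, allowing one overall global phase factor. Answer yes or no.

No — the two circuits implement different unitaries, even allowing a global phase.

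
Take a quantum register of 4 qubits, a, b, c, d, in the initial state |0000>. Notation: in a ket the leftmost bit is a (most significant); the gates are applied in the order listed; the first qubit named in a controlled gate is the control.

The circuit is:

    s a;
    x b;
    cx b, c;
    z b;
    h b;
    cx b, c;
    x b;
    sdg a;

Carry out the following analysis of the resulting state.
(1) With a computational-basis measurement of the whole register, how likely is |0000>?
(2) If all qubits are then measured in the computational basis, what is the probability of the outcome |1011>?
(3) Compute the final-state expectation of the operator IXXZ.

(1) The probability of measuring |0000> is 1/2.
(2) The probability of measuring |1011> is 0.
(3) The observable IXXZ averages to -1.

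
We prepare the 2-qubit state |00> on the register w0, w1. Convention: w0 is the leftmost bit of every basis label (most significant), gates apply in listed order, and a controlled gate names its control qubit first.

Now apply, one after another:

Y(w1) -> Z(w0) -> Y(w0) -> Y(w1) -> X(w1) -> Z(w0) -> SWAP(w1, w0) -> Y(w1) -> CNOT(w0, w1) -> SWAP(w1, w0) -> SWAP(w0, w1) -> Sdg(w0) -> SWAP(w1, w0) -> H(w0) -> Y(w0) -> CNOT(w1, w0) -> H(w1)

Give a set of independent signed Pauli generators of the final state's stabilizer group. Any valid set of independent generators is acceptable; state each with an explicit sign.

One valid set of independent stabilizer generators is +XI, -IX (any independent generating set of the same group is equally correct).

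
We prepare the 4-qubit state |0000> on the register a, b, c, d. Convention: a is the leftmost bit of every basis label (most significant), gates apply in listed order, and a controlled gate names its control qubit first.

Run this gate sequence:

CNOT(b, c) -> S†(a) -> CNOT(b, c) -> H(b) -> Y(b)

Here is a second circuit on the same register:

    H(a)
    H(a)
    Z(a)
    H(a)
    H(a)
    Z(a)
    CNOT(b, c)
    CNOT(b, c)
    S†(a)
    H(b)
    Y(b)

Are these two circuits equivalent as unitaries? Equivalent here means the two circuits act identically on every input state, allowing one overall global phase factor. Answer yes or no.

Yes: on every input state the two circuits agree up to one overall phase factor.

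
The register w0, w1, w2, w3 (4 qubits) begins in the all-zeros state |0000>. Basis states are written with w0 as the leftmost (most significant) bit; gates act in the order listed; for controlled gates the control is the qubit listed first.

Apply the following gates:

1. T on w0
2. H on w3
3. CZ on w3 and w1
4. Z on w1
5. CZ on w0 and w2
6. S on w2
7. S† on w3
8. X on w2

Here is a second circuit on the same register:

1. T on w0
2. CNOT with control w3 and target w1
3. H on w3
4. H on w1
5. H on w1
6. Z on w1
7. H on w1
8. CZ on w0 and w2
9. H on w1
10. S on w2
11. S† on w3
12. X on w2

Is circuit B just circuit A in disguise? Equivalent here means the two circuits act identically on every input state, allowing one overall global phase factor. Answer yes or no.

No — the two circuits implement different unitaries, even allowing a global phase.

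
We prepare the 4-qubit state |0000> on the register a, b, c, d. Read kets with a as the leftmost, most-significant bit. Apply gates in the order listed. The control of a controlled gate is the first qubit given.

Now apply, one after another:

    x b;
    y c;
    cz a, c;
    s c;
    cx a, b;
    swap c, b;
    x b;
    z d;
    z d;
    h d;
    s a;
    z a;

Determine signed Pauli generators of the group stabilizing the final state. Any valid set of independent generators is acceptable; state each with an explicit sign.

The final state is stabilized by the group generated by +IIIX, +ZIII, +IZII, -IIZI; other independent generating sets are equally valid.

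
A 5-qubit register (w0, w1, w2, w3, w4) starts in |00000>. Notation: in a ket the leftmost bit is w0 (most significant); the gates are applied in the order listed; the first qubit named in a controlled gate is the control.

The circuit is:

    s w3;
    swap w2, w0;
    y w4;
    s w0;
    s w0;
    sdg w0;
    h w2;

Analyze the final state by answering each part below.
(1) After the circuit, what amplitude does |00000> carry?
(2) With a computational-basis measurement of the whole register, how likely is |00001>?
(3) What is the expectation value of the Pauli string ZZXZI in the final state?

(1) The amplitude on |00000> is 0. Key observation: gates 5-6 undo each other exactly, leaving only the rest of the circuit to track.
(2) Outcome |00001> occurs with probability 1/2.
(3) The expectation value of ZZXZI is 1.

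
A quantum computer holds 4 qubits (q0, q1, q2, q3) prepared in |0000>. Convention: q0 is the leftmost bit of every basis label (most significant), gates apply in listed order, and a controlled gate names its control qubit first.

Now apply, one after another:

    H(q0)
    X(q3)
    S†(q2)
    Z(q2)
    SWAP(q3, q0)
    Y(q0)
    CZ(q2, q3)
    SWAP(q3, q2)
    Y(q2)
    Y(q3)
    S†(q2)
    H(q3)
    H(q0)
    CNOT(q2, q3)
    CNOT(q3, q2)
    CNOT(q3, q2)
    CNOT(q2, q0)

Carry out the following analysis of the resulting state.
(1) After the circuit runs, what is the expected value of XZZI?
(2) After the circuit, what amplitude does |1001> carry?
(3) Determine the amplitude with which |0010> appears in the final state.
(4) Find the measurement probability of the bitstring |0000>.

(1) The expectation value of XZZI is 0.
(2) The final state's coefficient on |1001> equals sqrt(2)*I/4.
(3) The amplitude on |0010> is -sqrt(2)/4.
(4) A full measurement returns |0000> with probability 1/8.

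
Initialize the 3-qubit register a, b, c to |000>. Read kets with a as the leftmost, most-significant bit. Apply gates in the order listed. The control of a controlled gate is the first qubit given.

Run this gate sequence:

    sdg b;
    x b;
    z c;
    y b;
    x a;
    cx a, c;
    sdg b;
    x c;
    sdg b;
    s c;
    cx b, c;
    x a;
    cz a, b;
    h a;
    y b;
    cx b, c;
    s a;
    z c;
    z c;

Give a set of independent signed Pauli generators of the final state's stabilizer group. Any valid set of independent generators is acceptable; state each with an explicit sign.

The final state is stabilized by the group generated by +YII, -IZI, -IIZ; other independent generating sets are equally valid.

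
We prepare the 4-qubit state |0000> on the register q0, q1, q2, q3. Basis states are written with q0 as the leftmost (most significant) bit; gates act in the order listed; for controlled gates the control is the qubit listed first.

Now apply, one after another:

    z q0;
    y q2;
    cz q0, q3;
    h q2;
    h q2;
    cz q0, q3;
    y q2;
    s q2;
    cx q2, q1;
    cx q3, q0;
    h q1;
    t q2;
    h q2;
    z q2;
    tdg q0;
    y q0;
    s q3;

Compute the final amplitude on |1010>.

The final state's coefficient on |1010> equals -I/2. Key observation: gates 2-7 undo each other exactly, leaving only the rest of the circuit to track.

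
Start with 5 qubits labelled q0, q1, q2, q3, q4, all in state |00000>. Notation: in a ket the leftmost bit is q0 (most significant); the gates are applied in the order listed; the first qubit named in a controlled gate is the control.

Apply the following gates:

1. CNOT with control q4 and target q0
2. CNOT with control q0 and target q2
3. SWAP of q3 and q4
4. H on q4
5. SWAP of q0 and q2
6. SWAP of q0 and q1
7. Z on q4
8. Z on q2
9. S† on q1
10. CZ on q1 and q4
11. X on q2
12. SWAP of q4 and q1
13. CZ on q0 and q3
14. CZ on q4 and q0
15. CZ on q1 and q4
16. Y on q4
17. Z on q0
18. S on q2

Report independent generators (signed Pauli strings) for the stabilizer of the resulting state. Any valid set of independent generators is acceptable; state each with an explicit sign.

The stabilizer group can be generated by -IXIII, +ZIIII, -IIZII, +IIIZI, -IIIIZ, among other valid generating sets.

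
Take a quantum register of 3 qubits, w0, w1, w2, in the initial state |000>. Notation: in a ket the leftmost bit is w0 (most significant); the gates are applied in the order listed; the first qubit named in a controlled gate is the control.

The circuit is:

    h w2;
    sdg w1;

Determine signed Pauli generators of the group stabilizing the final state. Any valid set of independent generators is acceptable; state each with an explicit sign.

The final state is stabilized by the group generated by +IIX, +ZII, +IZI; other independent generating sets are equally valid.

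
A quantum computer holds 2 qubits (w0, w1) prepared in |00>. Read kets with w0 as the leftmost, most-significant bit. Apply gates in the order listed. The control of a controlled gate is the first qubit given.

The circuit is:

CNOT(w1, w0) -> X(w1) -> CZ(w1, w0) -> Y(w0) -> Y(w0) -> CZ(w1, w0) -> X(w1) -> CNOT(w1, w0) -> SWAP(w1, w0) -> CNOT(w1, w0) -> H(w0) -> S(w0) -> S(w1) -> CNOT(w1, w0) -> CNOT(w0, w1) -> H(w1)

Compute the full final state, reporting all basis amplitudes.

After the circuit, the state carries amplitude 1/2 on |00>, 1/2 on |01>, I/2 on |10>, -I/2 on |11>. Key observation: gates 1-8 undo each other exactly, leaving only the rest of the circuit to track.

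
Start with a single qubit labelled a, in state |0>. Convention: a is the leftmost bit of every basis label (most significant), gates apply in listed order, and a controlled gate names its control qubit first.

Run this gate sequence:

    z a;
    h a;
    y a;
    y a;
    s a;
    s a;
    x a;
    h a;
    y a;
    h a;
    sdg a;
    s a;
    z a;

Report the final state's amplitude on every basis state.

The resulting statevector has amplitude sqrt(2)*I/2 on |0>, -sqrt(2)*I/2 on |1>.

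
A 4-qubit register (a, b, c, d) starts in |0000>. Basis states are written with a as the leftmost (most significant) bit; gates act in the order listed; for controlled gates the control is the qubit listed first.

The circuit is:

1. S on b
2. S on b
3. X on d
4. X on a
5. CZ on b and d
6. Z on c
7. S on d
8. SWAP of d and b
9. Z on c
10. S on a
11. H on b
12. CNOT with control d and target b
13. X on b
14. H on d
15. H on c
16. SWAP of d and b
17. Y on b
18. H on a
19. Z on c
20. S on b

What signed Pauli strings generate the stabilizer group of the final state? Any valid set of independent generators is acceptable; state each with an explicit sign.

The final state is stabilized by the group generated by -XIII, -IYII, -IIXI, -IIIX; other independent generating sets are equally valid.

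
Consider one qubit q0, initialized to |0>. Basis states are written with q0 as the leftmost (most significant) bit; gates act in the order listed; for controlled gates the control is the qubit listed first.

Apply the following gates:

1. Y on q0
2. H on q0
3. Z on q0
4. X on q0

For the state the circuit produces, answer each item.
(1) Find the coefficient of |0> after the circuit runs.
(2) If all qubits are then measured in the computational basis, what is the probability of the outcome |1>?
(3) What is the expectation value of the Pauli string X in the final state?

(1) The amplitude on |0> is sqrt(2)*I/2.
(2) Outcome |1> occurs with probability 1/2.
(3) In the final state, X has expectation 1.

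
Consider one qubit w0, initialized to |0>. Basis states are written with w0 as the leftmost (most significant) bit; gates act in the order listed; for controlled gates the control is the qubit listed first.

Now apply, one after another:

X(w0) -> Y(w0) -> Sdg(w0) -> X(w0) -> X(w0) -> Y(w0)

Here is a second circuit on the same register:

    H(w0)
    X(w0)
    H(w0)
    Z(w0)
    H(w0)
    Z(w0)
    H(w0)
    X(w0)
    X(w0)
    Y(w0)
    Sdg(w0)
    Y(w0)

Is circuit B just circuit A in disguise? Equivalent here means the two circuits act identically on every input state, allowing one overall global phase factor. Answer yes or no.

Yes, they are equivalent — the unitaries differ by at most a global phase.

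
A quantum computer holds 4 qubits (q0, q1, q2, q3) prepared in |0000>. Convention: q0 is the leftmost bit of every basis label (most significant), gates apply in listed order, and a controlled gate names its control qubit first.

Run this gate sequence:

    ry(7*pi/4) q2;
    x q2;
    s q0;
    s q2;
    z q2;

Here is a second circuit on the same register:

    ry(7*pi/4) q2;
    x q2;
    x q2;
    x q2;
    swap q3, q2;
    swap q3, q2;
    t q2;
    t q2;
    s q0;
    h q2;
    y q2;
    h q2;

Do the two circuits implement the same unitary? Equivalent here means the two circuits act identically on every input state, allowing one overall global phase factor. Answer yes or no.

No, they are not equivalent — no single phase factor reconciles the two unitaries.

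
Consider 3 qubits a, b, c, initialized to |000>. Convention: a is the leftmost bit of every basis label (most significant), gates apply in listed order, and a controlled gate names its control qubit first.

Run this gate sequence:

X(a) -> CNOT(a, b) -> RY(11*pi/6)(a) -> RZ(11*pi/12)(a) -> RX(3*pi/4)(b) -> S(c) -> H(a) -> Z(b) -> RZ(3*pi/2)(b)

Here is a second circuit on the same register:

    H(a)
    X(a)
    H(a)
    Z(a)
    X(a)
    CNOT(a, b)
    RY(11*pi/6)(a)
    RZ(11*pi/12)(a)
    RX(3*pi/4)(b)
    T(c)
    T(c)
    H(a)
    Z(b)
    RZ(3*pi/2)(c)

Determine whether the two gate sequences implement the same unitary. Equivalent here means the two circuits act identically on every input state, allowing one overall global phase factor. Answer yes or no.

No — the two circuits implement different unitaries, even allowing a global phase.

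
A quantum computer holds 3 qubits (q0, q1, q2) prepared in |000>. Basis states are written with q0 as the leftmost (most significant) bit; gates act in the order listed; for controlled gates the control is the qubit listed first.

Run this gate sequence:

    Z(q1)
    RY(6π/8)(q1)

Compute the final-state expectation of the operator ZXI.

The observable ZXI averages to sqrt(2)/2.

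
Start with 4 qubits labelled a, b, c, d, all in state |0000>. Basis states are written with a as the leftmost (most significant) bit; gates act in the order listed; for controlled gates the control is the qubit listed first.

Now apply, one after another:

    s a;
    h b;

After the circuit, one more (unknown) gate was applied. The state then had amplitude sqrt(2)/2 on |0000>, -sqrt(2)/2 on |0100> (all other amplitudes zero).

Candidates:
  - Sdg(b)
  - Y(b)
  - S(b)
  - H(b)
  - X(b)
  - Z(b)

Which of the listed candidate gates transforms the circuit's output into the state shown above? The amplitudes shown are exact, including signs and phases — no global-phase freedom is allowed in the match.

The unique candidate consistent with the amplitudes is Z(b).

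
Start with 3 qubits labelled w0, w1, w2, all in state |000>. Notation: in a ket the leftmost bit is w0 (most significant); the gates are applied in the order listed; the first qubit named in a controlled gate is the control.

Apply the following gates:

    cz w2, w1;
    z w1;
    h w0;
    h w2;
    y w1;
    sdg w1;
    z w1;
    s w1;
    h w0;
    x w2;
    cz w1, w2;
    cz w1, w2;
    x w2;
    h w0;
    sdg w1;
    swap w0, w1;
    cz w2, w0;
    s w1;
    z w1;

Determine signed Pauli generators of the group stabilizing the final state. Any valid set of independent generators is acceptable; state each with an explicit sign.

The final state is stabilized by the group generated by -IYI, -IIX, -ZII; other independent generating sets are equally valid. Key observation: the block from step 8 through step 15 cancels to the identity and can be dropped.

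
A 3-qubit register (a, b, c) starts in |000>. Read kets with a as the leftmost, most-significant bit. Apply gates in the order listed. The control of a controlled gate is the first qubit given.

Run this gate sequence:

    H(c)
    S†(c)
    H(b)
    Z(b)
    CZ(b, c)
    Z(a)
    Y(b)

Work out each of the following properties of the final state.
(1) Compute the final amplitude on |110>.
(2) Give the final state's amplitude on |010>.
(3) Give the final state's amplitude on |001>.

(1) The final state's coefficient on |110> equals 0.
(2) The amplitude on |010> is I/2.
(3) The final state's coefficient on |001> equals -1/2.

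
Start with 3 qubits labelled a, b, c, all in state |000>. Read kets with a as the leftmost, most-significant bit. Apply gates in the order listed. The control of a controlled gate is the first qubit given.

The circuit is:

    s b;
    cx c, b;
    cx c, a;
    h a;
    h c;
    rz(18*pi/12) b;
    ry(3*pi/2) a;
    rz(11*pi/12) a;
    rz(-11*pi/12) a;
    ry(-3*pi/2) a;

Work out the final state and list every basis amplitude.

After the circuit, the state carries amplitude -exp(I*pi/4)/2 on |000>, -exp(I*pi/4)/2 on |001>, 0 on |010>, 0 on |011>, -exp(I*pi/4)/2 on |100>, -exp(I*pi/4)/2 on |101>, 0 on |110>, 0 on |111>.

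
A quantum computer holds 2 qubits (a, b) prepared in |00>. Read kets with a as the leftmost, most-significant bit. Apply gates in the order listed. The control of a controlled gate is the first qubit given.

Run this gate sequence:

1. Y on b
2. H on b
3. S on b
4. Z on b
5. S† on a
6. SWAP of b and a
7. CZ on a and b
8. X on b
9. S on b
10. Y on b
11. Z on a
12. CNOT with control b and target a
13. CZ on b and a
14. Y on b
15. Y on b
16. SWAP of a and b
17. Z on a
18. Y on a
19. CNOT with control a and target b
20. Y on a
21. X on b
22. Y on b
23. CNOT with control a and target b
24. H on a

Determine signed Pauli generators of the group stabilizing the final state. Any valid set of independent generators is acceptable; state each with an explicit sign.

One valid set of independent stabilizer generators is +XI, -IY (any independent generating set of the same group is equally correct).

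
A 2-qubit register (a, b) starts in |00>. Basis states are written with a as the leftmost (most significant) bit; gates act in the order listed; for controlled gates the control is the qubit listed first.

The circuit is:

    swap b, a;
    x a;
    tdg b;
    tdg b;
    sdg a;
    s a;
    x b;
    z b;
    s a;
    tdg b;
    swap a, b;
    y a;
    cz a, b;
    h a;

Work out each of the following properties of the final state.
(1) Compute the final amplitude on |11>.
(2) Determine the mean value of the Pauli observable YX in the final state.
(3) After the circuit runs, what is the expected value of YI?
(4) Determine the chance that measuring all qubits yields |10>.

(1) The final state's coefficient on |11> equals sqrt(2)*exp(3*I*pi/4)/2.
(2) The expectation value of YX is 0.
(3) The expectation value of YI is 0.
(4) The probability of measuring |10> is 0.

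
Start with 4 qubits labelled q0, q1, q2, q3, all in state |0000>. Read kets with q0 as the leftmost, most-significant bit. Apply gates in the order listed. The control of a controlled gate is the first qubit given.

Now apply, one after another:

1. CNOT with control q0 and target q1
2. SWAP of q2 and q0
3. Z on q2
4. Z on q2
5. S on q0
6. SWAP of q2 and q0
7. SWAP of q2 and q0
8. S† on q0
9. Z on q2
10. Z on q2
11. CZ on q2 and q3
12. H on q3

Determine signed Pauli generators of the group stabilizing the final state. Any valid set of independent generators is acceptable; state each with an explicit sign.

One valid set of independent stabilizer generators is +IIIX, +ZIII, +IZII, +IIZI (any independent generating set of the same group is equally correct).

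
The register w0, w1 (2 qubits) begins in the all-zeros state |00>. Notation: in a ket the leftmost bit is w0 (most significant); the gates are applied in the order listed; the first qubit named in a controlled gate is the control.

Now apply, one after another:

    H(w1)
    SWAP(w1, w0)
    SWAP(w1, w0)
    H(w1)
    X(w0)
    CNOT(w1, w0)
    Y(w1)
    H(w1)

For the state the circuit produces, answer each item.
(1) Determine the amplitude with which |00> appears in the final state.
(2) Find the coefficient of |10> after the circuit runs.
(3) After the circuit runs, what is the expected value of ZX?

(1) |00> carries amplitude 0 in the final state.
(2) |10> carries amplitude sqrt(2)*I/2 in the final state.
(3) The observable ZX averages to 1.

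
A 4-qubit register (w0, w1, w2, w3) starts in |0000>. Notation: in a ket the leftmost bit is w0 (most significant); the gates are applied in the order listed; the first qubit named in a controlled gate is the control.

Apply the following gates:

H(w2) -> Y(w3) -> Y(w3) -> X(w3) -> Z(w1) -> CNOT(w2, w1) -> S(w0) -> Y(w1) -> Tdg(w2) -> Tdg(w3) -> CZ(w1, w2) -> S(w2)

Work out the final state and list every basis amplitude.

The resulting statevector has amplitude -sqrt(2)*I/2 on |0011>, sqrt(2)*exp(I*pi/4)/2 on |0101>, and 0 on every other basis state.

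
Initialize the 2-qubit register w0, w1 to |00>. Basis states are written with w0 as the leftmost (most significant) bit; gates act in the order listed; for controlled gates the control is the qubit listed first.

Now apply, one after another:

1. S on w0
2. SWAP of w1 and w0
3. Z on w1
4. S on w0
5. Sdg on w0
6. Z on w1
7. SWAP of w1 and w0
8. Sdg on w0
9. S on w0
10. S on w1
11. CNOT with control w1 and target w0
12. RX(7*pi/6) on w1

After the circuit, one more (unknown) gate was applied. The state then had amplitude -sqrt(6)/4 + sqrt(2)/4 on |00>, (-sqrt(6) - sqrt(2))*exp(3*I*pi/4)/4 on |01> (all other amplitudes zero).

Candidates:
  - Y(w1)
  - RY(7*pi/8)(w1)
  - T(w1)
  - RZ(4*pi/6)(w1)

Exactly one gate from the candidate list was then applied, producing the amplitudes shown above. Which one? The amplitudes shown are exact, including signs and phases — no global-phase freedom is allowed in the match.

The applied gate was T(w1). Key observation: gates 1-8 undo each other exactly, leaving only the rest of the circuit to track.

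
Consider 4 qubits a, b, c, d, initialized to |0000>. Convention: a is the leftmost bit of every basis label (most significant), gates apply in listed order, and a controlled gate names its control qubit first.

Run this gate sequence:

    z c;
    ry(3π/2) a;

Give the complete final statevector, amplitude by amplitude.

The final amplitudes are -sqrt(2)/2 on |0000>, sqrt(2)/2 on |1000>, and 0 on every other basis state.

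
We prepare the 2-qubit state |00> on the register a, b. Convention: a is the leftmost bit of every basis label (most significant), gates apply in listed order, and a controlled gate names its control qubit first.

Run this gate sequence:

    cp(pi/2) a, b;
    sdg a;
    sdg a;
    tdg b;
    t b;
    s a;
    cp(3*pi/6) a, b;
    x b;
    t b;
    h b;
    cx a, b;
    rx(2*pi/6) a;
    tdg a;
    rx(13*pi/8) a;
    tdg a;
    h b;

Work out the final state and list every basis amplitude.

The resulting statevector has amplitude 0 on |00>, -sin(3*pi/16)/2 - sqrt(3)*exp(I*pi/4)*cos(3*pi/16)/2 on |01>, 0 on |10>, -sqrt(3)*I*sin(3*pi/16)/2 + exp(I*pi/4)*cos(3*pi/16)/2 on |11>. Key observation: steps 3-6 multiply out to the identity, so the circuit reduces to the remaining gates.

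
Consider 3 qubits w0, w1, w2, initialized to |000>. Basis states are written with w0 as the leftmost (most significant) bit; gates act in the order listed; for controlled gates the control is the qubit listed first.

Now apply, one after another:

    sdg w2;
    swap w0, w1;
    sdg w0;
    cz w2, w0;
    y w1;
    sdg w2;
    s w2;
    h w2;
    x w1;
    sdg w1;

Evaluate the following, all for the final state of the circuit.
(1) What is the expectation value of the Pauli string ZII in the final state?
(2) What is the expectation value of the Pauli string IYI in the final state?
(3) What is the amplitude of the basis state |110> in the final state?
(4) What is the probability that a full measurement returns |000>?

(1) The expectation value of ZII is 1.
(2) In the final state, IYI has expectation 0.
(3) |110> carries amplitude 0 in the final state.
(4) A full measurement returns |000> with probability 1/2.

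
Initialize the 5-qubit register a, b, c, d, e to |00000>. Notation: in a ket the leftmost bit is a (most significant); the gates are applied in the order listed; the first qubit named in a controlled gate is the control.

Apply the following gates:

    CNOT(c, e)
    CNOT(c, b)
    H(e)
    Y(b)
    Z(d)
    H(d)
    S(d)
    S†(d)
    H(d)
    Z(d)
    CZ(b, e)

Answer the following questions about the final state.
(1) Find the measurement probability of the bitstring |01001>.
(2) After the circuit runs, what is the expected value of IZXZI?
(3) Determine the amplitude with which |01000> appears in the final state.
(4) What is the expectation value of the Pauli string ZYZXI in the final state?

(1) A full measurement returns |01001> with probability 1/2. Key observation: gates 5-10 undo each other exactly, leaving only the rest of the circuit to track.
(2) In the final state, IZXZI has expectation 0.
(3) The final state's coefficient on |01000> equals sqrt(2)*I/2.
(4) The observable ZYZXI averages to 0.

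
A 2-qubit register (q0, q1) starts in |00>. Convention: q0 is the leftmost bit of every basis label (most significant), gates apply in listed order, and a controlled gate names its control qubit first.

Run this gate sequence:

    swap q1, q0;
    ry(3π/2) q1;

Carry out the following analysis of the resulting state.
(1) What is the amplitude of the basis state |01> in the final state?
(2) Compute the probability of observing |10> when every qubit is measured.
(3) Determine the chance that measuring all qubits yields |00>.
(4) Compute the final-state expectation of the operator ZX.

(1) The amplitude on |01> is sqrt(2)/2.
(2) Outcome |10> occurs with probability 0.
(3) The probability of measuring |00> is 1/2.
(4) The expectation value of ZX is -1.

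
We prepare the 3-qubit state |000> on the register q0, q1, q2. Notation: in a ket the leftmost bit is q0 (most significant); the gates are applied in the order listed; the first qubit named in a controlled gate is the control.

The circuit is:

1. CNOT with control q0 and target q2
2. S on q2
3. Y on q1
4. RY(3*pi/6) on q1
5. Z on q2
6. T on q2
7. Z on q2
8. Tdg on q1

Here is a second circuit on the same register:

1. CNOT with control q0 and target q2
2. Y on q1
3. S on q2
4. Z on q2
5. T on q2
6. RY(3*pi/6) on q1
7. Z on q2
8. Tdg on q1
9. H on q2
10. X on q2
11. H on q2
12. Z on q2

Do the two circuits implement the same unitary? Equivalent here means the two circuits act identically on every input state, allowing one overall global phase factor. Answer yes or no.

Yes — the two circuits implement the same unitary up to a global phase.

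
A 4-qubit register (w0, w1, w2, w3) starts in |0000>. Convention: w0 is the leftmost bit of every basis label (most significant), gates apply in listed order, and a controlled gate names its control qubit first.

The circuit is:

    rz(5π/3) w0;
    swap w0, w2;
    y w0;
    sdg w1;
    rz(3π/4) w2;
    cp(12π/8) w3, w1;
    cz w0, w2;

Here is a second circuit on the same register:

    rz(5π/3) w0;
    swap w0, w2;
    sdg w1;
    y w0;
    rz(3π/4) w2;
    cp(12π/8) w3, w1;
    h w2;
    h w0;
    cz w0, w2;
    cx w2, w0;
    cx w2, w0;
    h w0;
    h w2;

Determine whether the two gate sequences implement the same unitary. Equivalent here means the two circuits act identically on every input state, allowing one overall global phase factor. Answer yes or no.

No — the two circuits implement different unitaries, even allowing a global phase.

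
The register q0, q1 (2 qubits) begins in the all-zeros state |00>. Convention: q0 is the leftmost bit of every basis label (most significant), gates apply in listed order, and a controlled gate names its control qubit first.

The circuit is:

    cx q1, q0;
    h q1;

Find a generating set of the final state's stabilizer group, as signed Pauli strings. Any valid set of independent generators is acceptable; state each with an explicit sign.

The final state is stabilized by the group generated by +IX, +ZI; other independent generating sets are equally valid.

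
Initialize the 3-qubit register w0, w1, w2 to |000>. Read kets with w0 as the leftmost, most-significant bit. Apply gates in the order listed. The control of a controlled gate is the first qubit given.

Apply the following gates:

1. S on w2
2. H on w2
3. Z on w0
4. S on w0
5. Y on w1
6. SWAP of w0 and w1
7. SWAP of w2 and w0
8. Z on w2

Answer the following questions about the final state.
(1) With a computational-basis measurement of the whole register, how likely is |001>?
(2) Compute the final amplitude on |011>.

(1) The probability of measuring |001> is 1/2.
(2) The final state's coefficient on |011> equals 0.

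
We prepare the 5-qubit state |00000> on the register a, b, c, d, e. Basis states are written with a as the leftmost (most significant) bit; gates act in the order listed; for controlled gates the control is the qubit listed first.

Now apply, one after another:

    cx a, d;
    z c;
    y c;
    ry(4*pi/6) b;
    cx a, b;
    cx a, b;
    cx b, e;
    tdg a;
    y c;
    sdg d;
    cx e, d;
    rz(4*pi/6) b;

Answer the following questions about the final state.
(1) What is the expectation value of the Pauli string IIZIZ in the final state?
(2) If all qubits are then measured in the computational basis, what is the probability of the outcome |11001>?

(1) The expectation value of IIZIZ is -1/2.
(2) A full measurement returns |11001> with probability 0.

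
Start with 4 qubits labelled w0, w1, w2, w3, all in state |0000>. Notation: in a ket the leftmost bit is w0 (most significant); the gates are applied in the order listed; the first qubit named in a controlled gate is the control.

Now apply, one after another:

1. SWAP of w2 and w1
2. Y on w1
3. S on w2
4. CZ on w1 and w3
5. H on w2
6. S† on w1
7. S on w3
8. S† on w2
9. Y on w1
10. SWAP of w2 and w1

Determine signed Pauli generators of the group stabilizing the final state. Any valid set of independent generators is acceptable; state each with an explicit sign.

The stabilizer group can be generated by -IYII, +ZIII, +IIZI, +IIIZ, among other valid generating sets.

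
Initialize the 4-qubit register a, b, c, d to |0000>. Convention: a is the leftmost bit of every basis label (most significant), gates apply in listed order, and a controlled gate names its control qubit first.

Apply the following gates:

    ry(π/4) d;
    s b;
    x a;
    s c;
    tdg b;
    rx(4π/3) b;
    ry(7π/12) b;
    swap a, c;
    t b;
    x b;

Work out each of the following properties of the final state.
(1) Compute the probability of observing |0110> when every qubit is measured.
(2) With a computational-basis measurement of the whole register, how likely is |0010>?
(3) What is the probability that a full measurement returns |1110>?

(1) A full measurement returns |0110> with probability sqrt(3)/32 + sqrt(6)/32 + 3*sqrt(2)/32 + 7/32.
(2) The probability of measuring |0010> is -sqrt(6)/32 - sqrt(3)/32 + 5*sqrt(2)/32 + 9/32.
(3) The probability of measuring |1110> is 0.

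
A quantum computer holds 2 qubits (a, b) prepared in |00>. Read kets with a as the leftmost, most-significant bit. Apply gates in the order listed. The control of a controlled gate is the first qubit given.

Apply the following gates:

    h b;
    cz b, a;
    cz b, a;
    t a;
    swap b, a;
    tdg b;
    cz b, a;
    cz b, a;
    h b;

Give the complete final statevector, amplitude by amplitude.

After the circuit, the state carries amplitude 1/2 on |00>, 1/2 on |01>, 1/2 on |10>, 1/2 on |11>.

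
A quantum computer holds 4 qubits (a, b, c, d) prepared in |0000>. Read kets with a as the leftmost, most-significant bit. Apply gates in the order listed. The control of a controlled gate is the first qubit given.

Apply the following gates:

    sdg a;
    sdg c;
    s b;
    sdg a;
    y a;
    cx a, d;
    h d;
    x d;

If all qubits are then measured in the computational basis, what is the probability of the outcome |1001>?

The probability of measuring |1001> is 1/2.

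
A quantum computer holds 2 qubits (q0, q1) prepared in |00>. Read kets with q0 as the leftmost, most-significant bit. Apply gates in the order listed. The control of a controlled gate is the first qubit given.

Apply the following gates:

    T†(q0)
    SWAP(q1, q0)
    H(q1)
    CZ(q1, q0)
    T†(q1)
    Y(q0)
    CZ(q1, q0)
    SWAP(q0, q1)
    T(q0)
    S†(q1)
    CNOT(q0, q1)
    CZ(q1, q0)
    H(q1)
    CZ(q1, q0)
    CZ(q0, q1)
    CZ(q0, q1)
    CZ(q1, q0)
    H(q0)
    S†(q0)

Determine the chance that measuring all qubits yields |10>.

A full measurement returns |10> with probability 1/2. Key observation: gates 15-16 undo each other exactly, leaving only the rest of the circuit to track.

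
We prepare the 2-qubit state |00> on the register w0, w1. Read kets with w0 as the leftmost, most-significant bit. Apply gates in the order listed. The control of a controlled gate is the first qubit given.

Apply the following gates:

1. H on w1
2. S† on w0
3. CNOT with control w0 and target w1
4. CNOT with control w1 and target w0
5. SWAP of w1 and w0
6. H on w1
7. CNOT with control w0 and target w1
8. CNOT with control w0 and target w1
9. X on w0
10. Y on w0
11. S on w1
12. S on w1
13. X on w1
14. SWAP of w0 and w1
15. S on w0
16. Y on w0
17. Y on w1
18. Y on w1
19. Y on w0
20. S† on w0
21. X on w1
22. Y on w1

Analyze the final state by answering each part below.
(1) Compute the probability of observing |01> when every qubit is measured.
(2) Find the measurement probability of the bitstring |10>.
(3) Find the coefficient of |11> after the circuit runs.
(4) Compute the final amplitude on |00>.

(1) The probability of measuring |01> is 1/4. Key observation: gates 15-20 undo each other exactly, leaving only the rest of the circuit to track.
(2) The probability of measuring |10> is 1/4.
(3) The amplitude on |11> is -1/2.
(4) The final state's coefficient on |00> equals 1/2.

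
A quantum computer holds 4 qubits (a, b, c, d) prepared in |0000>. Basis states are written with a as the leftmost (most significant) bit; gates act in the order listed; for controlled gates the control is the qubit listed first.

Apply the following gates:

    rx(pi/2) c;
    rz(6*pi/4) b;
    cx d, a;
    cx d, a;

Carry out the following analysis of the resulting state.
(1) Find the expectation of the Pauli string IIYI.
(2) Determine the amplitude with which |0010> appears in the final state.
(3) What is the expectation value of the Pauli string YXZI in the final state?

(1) In the final state, IIYI has expectation -1. Key observation: steps 3-4 multiply out to the identity, so the circuit reduces to the remaining gates.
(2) The final state's coefficient on |0010> equals sqrt(2)*exp(3*I*pi/4)/2.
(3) The observable YXZI averages to 0.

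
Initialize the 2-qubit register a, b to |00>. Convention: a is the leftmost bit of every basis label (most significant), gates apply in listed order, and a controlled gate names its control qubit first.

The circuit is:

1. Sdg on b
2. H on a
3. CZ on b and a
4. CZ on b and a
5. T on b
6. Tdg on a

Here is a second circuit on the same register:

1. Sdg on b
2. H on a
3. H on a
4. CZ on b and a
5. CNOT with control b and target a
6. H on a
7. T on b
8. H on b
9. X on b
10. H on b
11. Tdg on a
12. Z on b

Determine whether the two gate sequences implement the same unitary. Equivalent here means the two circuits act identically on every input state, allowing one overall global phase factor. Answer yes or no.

No: there is an input state on which the two circuits produce genuinely different outputs (not merely differing by a phase).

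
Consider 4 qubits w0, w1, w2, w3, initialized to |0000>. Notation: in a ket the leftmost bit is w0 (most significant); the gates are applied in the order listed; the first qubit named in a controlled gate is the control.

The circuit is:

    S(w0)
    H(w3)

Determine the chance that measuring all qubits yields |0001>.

Outcome |0001> occurs with probability 1/2.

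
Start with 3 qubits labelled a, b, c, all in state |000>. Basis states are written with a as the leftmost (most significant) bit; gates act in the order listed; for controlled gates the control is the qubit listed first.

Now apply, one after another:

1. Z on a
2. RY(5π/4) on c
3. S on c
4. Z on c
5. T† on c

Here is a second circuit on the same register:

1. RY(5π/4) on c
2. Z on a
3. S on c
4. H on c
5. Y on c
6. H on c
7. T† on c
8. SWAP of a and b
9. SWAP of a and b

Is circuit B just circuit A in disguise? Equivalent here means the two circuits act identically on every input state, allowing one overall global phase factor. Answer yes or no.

No, they are not equivalent — no single phase factor reconciles the two unitaries.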